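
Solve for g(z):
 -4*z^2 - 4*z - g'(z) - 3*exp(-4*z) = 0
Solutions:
 g(z) = C1 - 4*z^3/3 - 2*z^2 + 3*exp(-4*z)/4


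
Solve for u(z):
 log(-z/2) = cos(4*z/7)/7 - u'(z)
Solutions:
 u(z) = C1 - z*log(-z) + z*log(2) + z + sin(4*z/7)/4


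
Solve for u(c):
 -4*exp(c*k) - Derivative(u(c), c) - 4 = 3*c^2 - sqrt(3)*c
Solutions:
 u(c) = C1 - c^3 + sqrt(3)*c^2/2 - 4*c - 4*exp(c*k)/k


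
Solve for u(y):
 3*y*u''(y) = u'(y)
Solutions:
 u(y) = C1 + C2*y^(4/3)


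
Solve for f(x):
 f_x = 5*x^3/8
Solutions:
 f(x) = C1 + 5*x^4/32


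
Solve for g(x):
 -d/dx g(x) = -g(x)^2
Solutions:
 g(x) = -1/(C1 + x)


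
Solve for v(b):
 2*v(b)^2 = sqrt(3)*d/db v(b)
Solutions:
 v(b) = -3/(C1 + 2*sqrt(3)*b)


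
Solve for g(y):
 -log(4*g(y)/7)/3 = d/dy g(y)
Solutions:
 3*Integral(1/(log(_y) - log(7) + 2*log(2)), (_y, g(y))) = C1 - y


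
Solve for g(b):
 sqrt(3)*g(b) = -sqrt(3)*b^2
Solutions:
 g(b) = -b^2


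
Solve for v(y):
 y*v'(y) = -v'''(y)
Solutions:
 v(y) = C1 + Integral(C2*airyai(-y) + C3*airybi(-y), y)


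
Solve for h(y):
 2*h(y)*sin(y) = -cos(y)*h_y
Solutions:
 h(y) = C1*cos(y)^2


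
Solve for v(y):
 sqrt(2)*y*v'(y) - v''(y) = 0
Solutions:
 v(y) = C1 + C2*erfi(2^(3/4)*y/2)


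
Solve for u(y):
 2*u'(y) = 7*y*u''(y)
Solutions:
 u(y) = C1 + C2*y^(9/7)


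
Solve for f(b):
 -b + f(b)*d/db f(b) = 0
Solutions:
 f(b) = -sqrt(C1 + b^2)
 f(b) = sqrt(C1 + b^2)


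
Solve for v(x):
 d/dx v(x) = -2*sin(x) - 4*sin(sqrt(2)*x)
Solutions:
 v(x) = C1 + 2*cos(x) + 2*sqrt(2)*cos(sqrt(2)*x)


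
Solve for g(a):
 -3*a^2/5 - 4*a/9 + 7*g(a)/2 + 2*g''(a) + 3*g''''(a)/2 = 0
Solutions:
 g(a) = 6*a^2/35 + 8*a/63 + (C1*sin(3^(3/4)*7^(1/4)*a*cos(atan(sqrt(17)/2)/2)/3) + C2*cos(3^(3/4)*7^(1/4)*a*cos(atan(sqrt(17)/2)/2)/3))*exp(-3^(3/4)*7^(1/4)*a*sin(atan(sqrt(17)/2)/2)/3) + (C3*sin(3^(3/4)*7^(1/4)*a*cos(atan(sqrt(17)/2)/2)/3) + C4*cos(3^(3/4)*7^(1/4)*a*cos(atan(sqrt(17)/2)/2)/3))*exp(3^(3/4)*7^(1/4)*a*sin(atan(sqrt(17)/2)/2)/3) - 48/245


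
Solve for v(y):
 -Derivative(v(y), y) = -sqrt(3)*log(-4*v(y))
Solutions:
 -sqrt(3)*Integral(1/(log(-_y) + 2*log(2)), (_y, v(y)))/3 = C1 - y


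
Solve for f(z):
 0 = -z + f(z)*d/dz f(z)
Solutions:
 f(z) = -sqrt(C1 + z^2)
 f(z) = sqrt(C1 + z^2)


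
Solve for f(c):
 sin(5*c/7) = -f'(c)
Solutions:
 f(c) = C1 + 7*cos(5*c/7)/5


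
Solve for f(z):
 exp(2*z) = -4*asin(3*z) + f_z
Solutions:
 f(z) = C1 + 4*z*asin(3*z) + 4*sqrt(1 - 9*z^2)/3 + exp(2*z)/2


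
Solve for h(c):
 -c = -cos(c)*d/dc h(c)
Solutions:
 h(c) = C1 + Integral(c/cos(c), c)


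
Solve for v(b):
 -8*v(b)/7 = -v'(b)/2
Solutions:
 v(b) = C1*exp(16*b/7)


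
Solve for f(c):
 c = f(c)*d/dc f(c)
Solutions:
 f(c) = -sqrt(C1 + c^2)
 f(c) = sqrt(C1 + c^2)


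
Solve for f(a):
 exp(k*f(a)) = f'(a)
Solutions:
 f(a) = Piecewise((log(-1/(C1*k + a*k))/k, Ne(k, 0)), (nan, True))
 f(a) = Piecewise((C1 + a, Eq(k, 0)), (nan, True))


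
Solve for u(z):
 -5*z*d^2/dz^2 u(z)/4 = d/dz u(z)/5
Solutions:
 u(z) = C1 + C2*z^(21/25)


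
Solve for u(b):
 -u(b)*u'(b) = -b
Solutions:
 u(b) = -sqrt(C1 + b^2)
 u(b) = sqrt(C1 + b^2)


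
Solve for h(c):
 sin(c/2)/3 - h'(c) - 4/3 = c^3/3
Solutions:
 h(c) = C1 - c^4/12 - 4*c/3 - 2*cos(c/2)/3


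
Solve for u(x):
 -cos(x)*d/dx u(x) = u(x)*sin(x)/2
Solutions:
 u(x) = C1*sqrt(cos(x))


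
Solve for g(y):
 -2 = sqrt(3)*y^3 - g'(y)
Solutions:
 g(y) = C1 + sqrt(3)*y^4/4 + 2*y


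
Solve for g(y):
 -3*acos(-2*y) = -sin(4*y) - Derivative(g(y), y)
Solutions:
 g(y) = C1 + 3*y*acos(-2*y) + 3*sqrt(1 - 4*y^2)/2 + cos(4*y)/4


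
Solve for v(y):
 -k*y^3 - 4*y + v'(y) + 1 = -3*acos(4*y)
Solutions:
 v(y) = C1 + k*y^4/4 + 2*y^2 - 3*y*acos(4*y) - y + 3*sqrt(1 - 16*y^2)/4


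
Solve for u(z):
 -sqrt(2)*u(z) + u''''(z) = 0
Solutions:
 u(z) = C1*exp(-2^(1/8)*z) + C2*exp(2^(1/8)*z) + C3*sin(2^(1/8)*z) + C4*cos(2^(1/8)*z)


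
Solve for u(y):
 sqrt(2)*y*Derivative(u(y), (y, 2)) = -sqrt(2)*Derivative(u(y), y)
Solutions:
 u(y) = C1 + C2*log(y)


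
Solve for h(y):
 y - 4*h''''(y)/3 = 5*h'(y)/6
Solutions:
 h(y) = C1 + C4*exp(-5^(1/3)*y/2) + 3*y^2/5 + (C2*sin(sqrt(3)*5^(1/3)*y/4) + C3*cos(sqrt(3)*5^(1/3)*y/4))*exp(5^(1/3)*y/4)


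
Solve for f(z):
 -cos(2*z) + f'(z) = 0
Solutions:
 f(z) = C1 + sin(2*z)/2


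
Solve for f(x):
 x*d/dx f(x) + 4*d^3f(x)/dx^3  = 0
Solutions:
 f(x) = C1 + Integral(C2*airyai(-2^(1/3)*x/2) + C3*airybi(-2^(1/3)*x/2), x)


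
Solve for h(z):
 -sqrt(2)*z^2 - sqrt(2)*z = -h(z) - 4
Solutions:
 h(z) = sqrt(2)*z^2 + sqrt(2)*z - 4


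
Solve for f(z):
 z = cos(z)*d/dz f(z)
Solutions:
 f(z) = C1 + Integral(z/cos(z), z)


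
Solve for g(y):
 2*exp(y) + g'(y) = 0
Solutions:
 g(y) = C1 - 2*exp(y)


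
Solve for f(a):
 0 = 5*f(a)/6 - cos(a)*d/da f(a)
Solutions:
 f(a) = C1*(sin(a) + 1)^(5/12)/(sin(a) - 1)^(5/12)


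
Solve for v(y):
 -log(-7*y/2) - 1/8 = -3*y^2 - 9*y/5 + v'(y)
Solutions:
 v(y) = C1 + y^3 + 9*y^2/10 - y*log(-y) + y*(-log(7) + log(2) + 7/8)


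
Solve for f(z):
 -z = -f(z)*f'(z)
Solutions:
 f(z) = -sqrt(C1 + z^2)
 f(z) = sqrt(C1 + z^2)


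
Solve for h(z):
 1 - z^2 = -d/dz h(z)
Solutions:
 h(z) = C1 + z^3/3 - z


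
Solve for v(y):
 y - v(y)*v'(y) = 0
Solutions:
 v(y) = -sqrt(C1 + y^2)
 v(y) = sqrt(C1 + y^2)


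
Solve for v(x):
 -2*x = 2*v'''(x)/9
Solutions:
 v(x) = C1 + C2*x + C3*x^2 - 3*x^4/8


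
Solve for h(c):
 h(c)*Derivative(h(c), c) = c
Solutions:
 h(c) = -sqrt(C1 + c^2)
 h(c) = sqrt(C1 + c^2)


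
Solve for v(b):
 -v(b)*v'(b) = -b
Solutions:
 v(b) = -sqrt(C1 + b^2)
 v(b) = sqrt(C1 + b^2)


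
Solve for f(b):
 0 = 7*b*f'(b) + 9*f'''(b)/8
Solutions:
 f(b) = C1 + Integral(C2*airyai(-2*21^(1/3)*b/3) + C3*airybi(-2*21^(1/3)*b/3), b)


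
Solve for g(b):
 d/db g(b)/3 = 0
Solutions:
 g(b) = C1


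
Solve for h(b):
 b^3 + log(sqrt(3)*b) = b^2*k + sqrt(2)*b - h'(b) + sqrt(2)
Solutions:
 h(b) = C1 - b^4/4 + b^3*k/3 + sqrt(2)*b^2/2 - b*log(b) - b*log(3)/2 + b + sqrt(2)*b


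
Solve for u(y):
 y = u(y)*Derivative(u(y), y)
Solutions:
 u(y) = -sqrt(C1 + y^2)
 u(y) = sqrt(C1 + y^2)


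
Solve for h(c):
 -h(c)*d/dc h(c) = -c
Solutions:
 h(c) = -sqrt(C1 + c^2)
 h(c) = sqrt(C1 + c^2)


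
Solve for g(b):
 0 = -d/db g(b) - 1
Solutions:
 g(b) = C1 - b


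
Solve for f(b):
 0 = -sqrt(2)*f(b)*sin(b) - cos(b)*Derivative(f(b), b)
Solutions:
 f(b) = C1*cos(b)^(sqrt(2))


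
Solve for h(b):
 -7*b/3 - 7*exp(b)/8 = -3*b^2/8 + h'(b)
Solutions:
 h(b) = C1 + b^3/8 - 7*b^2/6 - 7*exp(b)/8


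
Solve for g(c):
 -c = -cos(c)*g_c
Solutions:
 g(c) = C1 + Integral(c/cos(c), c)


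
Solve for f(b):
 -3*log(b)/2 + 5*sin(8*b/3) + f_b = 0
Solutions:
 f(b) = C1 + 3*b*log(b)/2 - 3*b/2 + 15*cos(8*b/3)/8


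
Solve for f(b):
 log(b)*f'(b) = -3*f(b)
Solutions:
 f(b) = C1*exp(-3*li(b))


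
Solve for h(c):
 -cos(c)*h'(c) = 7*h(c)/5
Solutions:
 h(c) = C1*(sin(c) - 1)^(7/10)/(sin(c) + 1)^(7/10)


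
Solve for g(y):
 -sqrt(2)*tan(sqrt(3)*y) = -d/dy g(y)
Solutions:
 g(y) = C1 - sqrt(6)*log(cos(sqrt(3)*y))/3


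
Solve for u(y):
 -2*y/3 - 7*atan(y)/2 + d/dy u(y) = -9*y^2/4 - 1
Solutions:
 u(y) = C1 - 3*y^3/4 + y^2/3 + 7*y*atan(y)/2 - y - 7*log(y^2 + 1)/4


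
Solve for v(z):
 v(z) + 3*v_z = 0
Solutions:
 v(z) = C1*exp(-z/3)


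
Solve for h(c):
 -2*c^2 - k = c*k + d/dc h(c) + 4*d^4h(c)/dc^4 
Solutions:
 h(c) = C1 + C4*exp(-2^(1/3)*c/2) - 2*c^3/3 - c^2*k/2 - c*k + (C2*sin(2^(1/3)*sqrt(3)*c/4) + C3*cos(2^(1/3)*sqrt(3)*c/4))*exp(2^(1/3)*c/4)


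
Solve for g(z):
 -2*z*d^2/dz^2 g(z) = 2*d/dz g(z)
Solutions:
 g(z) = C1 + C2*log(z)


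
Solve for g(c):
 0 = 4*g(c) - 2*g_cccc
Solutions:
 g(c) = C1*exp(-2^(1/4)*c) + C2*exp(2^(1/4)*c) + C3*sin(2^(1/4)*c) + C4*cos(2^(1/4)*c)


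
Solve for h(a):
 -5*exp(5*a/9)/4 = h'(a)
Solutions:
 h(a) = C1 - 9*exp(5*a/9)/4


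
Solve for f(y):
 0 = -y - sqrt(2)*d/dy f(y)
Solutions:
 f(y) = C1 - sqrt(2)*y^2/4


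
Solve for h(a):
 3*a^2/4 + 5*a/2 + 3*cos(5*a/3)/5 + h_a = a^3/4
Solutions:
 h(a) = C1 + a^4/16 - a^3/4 - 5*a^2/4 - 9*sin(5*a/3)/25


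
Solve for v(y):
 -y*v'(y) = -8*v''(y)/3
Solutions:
 v(y) = C1 + C2*erfi(sqrt(3)*y/4)


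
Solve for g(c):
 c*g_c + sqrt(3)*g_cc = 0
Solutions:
 g(c) = C1 + C2*erf(sqrt(2)*3^(3/4)*c/6)


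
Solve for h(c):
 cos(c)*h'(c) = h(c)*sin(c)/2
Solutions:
 h(c) = C1/sqrt(cos(c))


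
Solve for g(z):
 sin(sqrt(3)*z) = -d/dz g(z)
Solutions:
 g(z) = C1 + sqrt(3)*cos(sqrt(3)*z)/3


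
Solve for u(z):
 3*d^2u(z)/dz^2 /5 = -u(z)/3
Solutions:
 u(z) = C1*sin(sqrt(5)*z/3) + C2*cos(sqrt(5)*z/3)


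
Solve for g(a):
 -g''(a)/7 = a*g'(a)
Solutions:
 g(a) = C1 + C2*erf(sqrt(14)*a/2)


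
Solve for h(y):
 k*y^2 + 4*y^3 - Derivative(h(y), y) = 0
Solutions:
 h(y) = C1 + k*y^3/3 + y^4


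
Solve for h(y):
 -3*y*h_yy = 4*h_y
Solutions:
 h(y) = C1 + C2/y^(1/3)


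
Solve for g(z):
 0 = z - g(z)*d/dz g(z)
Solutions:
 g(z) = -sqrt(C1 + z^2)
 g(z) = sqrt(C1 + z^2)


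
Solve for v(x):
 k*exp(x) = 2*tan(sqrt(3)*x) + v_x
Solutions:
 v(x) = C1 + k*exp(x) + 2*sqrt(3)*log(cos(sqrt(3)*x))/3


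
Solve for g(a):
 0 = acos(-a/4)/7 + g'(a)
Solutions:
 g(a) = C1 - a*acos(-a/4)/7 - sqrt(16 - a^2)/7


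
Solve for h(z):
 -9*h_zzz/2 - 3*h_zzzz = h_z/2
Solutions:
 h(z) = C1 + C2*exp(z*(-6 + 3^(2/3) + 3*3^(1/3))/12)*sin(3^(1/6)*z*(1 - 3^(2/3))/4) + C3*exp(z*(-6 + 3^(2/3) + 3*3^(1/3))/12)*cos(3^(1/6)*z*(1 - 3^(2/3))/4) + C4*exp(-z*(3^(2/3) + 3 + 3*3^(1/3))/6)


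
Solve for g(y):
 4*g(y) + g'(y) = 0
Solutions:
 g(y) = C1*exp(-4*y)


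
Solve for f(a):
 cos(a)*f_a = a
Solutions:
 f(a) = C1 + Integral(a/cos(a), a)


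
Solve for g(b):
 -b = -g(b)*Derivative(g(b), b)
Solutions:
 g(b) = -sqrt(C1 + b^2)
 g(b) = sqrt(C1 + b^2)


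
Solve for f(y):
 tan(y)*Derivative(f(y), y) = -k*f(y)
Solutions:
 f(y) = C1*exp(-k*log(sin(y)))


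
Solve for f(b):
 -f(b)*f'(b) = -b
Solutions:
 f(b) = -sqrt(C1 + b^2)
 f(b) = sqrt(C1 + b^2)


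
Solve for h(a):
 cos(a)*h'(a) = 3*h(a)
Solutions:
 h(a) = C1*(sin(a) + 1)^(3/2)/(sin(a) - 1)^(3/2)


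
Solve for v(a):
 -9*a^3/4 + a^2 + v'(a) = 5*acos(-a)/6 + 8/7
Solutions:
 v(a) = C1 + 9*a^4/16 - a^3/3 + 5*a*acos(-a)/6 + 8*a/7 + 5*sqrt(1 - a^2)/6


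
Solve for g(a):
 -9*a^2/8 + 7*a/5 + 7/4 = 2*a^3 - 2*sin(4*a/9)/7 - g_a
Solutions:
 g(a) = C1 + a^4/2 + 3*a^3/8 - 7*a^2/10 - 7*a/4 + 9*cos(4*a/9)/14


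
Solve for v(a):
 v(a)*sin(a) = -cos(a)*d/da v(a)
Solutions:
 v(a) = C1*cos(a)


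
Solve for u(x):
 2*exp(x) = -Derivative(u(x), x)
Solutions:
 u(x) = C1 - 2*exp(x)


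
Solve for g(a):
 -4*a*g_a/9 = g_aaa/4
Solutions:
 g(a) = C1 + Integral(C2*airyai(-2*6^(1/3)*a/3) + C3*airybi(-2*6^(1/3)*a/3), a)


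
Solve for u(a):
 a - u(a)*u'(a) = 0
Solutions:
 u(a) = -sqrt(C1 + a^2)
 u(a) = sqrt(C1 + a^2)


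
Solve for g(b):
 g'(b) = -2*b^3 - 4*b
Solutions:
 g(b) = C1 - b^4/2 - 2*b^2


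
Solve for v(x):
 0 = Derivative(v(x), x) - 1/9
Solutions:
 v(x) = C1 + x/9


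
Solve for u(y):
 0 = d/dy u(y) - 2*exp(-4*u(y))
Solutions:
 u(y) = log(-I*(C1 + 8*y)^(1/4))
 u(y) = log(I*(C1 + 8*y)^(1/4))
 u(y) = log(-(C1 + 8*y)^(1/4))
 u(y) = log(C1 + 8*y)/4


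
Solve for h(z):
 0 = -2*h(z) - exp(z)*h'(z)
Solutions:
 h(z) = C1*exp(2*exp(-z))


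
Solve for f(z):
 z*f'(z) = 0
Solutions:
 f(z) = C1


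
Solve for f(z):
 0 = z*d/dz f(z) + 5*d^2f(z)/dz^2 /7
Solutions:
 f(z) = C1 + C2*erf(sqrt(70)*z/10)


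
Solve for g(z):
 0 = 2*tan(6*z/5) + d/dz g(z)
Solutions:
 g(z) = C1 + 5*log(cos(6*z/5))/3


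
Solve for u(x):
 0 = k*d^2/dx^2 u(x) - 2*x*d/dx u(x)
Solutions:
 u(x) = C1 + C2*erf(x*sqrt(-1/k))/sqrt(-1/k)


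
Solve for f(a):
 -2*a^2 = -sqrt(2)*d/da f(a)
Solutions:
 f(a) = C1 + sqrt(2)*a^3/3


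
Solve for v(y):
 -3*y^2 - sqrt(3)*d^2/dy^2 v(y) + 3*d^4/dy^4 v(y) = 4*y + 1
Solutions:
 v(y) = C1 + C2*y + C3*exp(-3^(3/4)*y/3) + C4*exp(3^(3/4)*y/3) - sqrt(3)*y^4/12 - 2*sqrt(3)*y^3/9 + y^2*(-3 - sqrt(3)/6)


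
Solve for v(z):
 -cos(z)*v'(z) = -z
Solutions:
 v(z) = C1 + Integral(z/cos(z), z)


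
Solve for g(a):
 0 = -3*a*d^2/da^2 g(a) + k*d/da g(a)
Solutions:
 g(a) = C1 + a^(re(k)/3 + 1)*(C2*sin(log(a)*Abs(im(k))/3) + C3*cos(log(a)*im(k)/3))


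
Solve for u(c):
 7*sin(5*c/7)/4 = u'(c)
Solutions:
 u(c) = C1 - 49*cos(5*c/7)/20


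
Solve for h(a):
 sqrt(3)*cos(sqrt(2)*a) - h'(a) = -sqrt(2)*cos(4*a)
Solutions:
 h(a) = C1 + sqrt(2)*sin(4*a)/4 + sqrt(6)*sin(sqrt(2)*a)/2


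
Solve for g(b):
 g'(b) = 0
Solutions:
 g(b) = C1


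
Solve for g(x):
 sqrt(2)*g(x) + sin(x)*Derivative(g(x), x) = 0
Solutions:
 g(x) = C1*(cos(x) + 1)^(sqrt(2)/2)/(cos(x) - 1)^(sqrt(2)/2)


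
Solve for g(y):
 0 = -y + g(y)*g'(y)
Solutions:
 g(y) = -sqrt(C1 + y^2)
 g(y) = sqrt(C1 + y^2)


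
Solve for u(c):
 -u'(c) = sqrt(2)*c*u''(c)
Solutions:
 u(c) = C1 + C2*c^(1 - sqrt(2)/2)


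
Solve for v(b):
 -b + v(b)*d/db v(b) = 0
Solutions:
 v(b) = -sqrt(C1 + b^2)
 v(b) = sqrt(C1 + b^2)


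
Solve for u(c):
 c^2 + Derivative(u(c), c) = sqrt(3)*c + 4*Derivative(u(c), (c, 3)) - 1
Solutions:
 u(c) = C1 + C2*exp(-c/2) + C3*exp(c/2) - c^3/3 + sqrt(3)*c^2/2 - 9*c


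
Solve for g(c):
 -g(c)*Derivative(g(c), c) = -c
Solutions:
 g(c) = -sqrt(C1 + c^2)
 g(c) = sqrt(C1 + c^2)


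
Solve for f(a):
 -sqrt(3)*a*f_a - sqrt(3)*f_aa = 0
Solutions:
 f(a) = C1 + C2*erf(sqrt(2)*a/2)


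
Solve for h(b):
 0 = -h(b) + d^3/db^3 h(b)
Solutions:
 h(b) = C3*exp(b) + (C1*sin(sqrt(3)*b/2) + C2*cos(sqrt(3)*b/2))*exp(-b/2)


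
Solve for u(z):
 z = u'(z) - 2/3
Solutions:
 u(z) = C1 + z^2/2 + 2*z/3


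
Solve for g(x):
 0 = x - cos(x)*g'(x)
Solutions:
 g(x) = C1 + Integral(x/cos(x), x)


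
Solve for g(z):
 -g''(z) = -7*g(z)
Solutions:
 g(z) = C1*exp(-sqrt(7)*z) + C2*exp(sqrt(7)*z)


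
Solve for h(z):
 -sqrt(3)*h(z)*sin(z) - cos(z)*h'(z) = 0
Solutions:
 h(z) = C1*cos(z)^(sqrt(3))


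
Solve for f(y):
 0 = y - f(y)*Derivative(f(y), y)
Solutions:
 f(y) = -sqrt(C1 + y^2)
 f(y) = sqrt(C1 + y^2)


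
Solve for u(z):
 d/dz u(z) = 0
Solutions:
 u(z) = C1


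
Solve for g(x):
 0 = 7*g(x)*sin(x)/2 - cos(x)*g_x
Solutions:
 g(x) = C1/cos(x)^(7/2)


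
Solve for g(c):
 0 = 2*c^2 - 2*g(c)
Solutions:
 g(c) = c^2


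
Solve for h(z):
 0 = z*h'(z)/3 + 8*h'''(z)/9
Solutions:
 h(z) = C1 + Integral(C2*airyai(-3^(1/3)*z/2) + C3*airybi(-3^(1/3)*z/2), z)


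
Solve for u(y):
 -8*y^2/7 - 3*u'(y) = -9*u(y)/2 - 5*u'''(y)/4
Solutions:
 u(y) = C1*exp(5^(1/3)*y*(4*5^(1/3)/(sqrt(1705) + 45)^(1/3) + (sqrt(1705) + 45)^(1/3))/10)*sin(sqrt(3)*5^(1/3)*y*(-(sqrt(1705) + 45)^(1/3) + 4*5^(1/3)/(sqrt(1705) + 45)^(1/3))/10) + C2*exp(5^(1/3)*y*(4*5^(1/3)/(sqrt(1705) + 45)^(1/3) + (sqrt(1705) + 45)^(1/3))/10)*cos(sqrt(3)*5^(1/3)*y*(-(sqrt(1705) + 45)^(1/3) + 4*5^(1/3)/(sqrt(1705) + 45)^(1/3))/10) + C3*exp(-5^(1/3)*y*(4*5^(1/3)/(sqrt(1705) + 45)^(1/3) + (sqrt(1705) + 45)^(1/3))/5) + 16*y^2/63 + 64*y/189 + 128/567


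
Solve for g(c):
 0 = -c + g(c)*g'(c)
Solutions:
 g(c) = -sqrt(C1 + c^2)
 g(c) = sqrt(C1 + c^2)


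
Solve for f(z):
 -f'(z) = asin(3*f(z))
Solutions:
 Integral(1/asin(3*_y), (_y, f(z))) = C1 - z


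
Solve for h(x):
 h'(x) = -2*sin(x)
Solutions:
 h(x) = C1 + 2*cos(x)


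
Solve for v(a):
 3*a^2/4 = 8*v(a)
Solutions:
 v(a) = 3*a^2/32


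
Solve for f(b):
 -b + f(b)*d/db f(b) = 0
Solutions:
 f(b) = -sqrt(C1 + b^2)
 f(b) = sqrt(C1 + b^2)


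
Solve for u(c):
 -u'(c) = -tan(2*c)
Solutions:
 u(c) = C1 - log(cos(2*c))/2


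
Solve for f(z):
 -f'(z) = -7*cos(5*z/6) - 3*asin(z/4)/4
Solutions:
 f(z) = C1 + 3*z*asin(z/4)/4 + 3*sqrt(16 - z^2)/4 + 42*sin(5*z/6)/5


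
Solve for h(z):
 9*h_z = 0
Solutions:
 h(z) = C1


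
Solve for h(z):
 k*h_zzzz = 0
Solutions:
 h(z) = C1 + C2*z + C3*z^2 + C4*z^3


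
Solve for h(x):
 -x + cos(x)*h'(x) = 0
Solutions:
 h(x) = C1 + Integral(x/cos(x), x)


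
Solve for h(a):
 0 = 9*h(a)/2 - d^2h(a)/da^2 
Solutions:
 h(a) = C1*exp(-3*sqrt(2)*a/2) + C2*exp(3*sqrt(2)*a/2)


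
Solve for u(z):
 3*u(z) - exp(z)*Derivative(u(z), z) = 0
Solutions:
 u(z) = C1*exp(-3*exp(-z))


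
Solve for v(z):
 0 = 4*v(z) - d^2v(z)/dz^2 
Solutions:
 v(z) = C1*exp(-2*z) + C2*exp(2*z)


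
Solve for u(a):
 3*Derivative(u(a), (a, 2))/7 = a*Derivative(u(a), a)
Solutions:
 u(a) = C1 + C2*erfi(sqrt(42)*a/6)


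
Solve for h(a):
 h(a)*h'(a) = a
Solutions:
 h(a) = -sqrt(C1 + a^2)
 h(a) = sqrt(C1 + a^2)


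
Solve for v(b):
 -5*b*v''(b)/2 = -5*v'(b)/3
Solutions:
 v(b) = C1 + C2*b^(5/3)


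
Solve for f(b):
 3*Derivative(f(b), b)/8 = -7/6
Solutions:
 f(b) = C1 - 28*b/9


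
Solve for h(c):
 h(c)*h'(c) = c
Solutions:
 h(c) = -sqrt(C1 + c^2)
 h(c) = sqrt(C1 + c^2)


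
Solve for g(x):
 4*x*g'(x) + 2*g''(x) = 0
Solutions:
 g(x) = C1 + C2*erf(x)


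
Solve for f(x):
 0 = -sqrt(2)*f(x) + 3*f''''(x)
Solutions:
 f(x) = C1*exp(-2^(1/8)*3^(3/4)*x/3) + C2*exp(2^(1/8)*3^(3/4)*x/3) + C3*sin(2^(1/8)*3^(3/4)*x/3) + C4*cos(2^(1/8)*3^(3/4)*x/3)


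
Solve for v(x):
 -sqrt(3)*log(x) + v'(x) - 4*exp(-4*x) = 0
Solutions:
 v(x) = C1 + sqrt(3)*x*log(x) - sqrt(3)*x - exp(-4*x)


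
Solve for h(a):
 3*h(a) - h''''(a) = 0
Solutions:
 h(a) = C1*exp(-3^(1/4)*a) + C2*exp(3^(1/4)*a) + C3*sin(3^(1/4)*a) + C4*cos(3^(1/4)*a)


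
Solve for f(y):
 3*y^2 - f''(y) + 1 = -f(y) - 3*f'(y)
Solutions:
 f(y) = C1*exp(y*(3 - sqrt(13))/2) + C2*exp(y*(3 + sqrt(13))/2) - 3*y^2 + 18*y - 61


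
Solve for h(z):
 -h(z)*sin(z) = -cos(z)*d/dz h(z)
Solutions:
 h(z) = C1/cos(z)


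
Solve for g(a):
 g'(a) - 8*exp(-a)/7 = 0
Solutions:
 g(a) = C1 - 8*exp(-a)/7


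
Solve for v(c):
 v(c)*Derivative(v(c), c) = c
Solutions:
 v(c) = -sqrt(C1 + c^2)
 v(c) = sqrt(C1 + c^2)


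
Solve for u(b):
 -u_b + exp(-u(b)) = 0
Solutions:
 u(b) = log(C1 + b)


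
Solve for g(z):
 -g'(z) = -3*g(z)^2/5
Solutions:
 g(z) = -5/(C1 + 3*z)


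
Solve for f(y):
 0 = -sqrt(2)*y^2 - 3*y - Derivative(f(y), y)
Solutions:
 f(y) = C1 - sqrt(2)*y^3/3 - 3*y^2/2


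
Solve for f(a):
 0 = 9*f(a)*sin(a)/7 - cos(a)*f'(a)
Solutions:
 f(a) = C1/cos(a)^(9/7)


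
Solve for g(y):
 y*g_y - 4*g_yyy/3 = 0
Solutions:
 g(y) = C1 + Integral(C2*airyai(6^(1/3)*y/2) + C3*airybi(6^(1/3)*y/2), y)


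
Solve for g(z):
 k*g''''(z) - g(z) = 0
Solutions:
 g(z) = C1*exp(-z*(1/k)^(1/4)) + C2*exp(z*(1/k)^(1/4)) + C3*exp(-I*z*(1/k)^(1/4)) + C4*exp(I*z*(1/k)^(1/4))


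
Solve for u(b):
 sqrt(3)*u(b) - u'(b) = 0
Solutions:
 u(b) = C1*exp(sqrt(3)*b)


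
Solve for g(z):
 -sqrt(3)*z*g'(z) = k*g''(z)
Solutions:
 g(z) = C1 + C2*sqrt(k)*erf(sqrt(2)*3^(1/4)*z*sqrt(1/k)/2)


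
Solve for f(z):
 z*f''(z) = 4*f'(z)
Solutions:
 f(z) = C1 + C2*z^5


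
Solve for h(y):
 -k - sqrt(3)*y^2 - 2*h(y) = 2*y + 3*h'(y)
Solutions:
 h(y) = C1*exp(-2*y/3) - k/2 - sqrt(3)*y^2/2 - y + 3*sqrt(3)*y/2 - 9*sqrt(3)/4 + 3/2


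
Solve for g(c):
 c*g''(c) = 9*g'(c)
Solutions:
 g(c) = C1 + C2*c^10


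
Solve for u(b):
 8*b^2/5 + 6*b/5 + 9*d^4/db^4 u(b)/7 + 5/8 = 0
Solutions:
 u(b) = C1 + C2*b + C3*b^2 + C4*b^3 - 7*b^6/2025 - 7*b^5/900 - 35*b^4/1728


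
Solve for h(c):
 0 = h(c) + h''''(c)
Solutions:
 h(c) = (C1*sin(sqrt(2)*c/2) + C2*cos(sqrt(2)*c/2))*exp(-sqrt(2)*c/2) + (C3*sin(sqrt(2)*c/2) + C4*cos(sqrt(2)*c/2))*exp(sqrt(2)*c/2)


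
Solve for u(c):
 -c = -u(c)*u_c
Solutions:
 u(c) = -sqrt(C1 + c^2)
 u(c) = sqrt(C1 + c^2)


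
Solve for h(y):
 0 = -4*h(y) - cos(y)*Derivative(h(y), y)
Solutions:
 h(y) = C1*(sin(y)^2 - 2*sin(y) + 1)/(sin(y)^2 + 2*sin(y) + 1)


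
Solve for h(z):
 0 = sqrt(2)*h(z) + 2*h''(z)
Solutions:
 h(z) = C1*sin(2^(3/4)*z/2) + C2*cos(2^(3/4)*z/2)


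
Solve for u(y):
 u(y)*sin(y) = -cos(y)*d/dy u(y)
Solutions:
 u(y) = C1*cos(y)


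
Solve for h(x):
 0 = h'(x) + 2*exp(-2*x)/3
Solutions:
 h(x) = C1 + exp(-2*x)/3


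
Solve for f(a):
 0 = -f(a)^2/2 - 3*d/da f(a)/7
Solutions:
 f(a) = 6/(C1 + 7*a)


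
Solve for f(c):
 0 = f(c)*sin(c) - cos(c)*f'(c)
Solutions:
 f(c) = C1/cos(c)


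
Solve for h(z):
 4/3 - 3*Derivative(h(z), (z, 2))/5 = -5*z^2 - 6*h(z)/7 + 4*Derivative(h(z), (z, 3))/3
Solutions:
 h(z) = C1*exp(-z*(21*21^(1/3)/(20*sqrt(9790) + 1979)^(1/3) + 42 + 21^(2/3)*(20*sqrt(9790) + 1979)^(1/3))/280)*sin(3*3^(1/6)*7^(1/3)*z*(-7^(1/3)*(20*sqrt(9790) + 1979)^(1/3) + 7*3^(2/3)/(20*sqrt(9790) + 1979)^(1/3))/280) + C2*exp(-z*(21*21^(1/3)/(20*sqrt(9790) + 1979)^(1/3) + 42 + 21^(2/3)*(20*sqrt(9790) + 1979)^(1/3))/280)*cos(3*3^(1/6)*7^(1/3)*z*(-7^(1/3)*(20*sqrt(9790) + 1979)^(1/3) + 7*3^(2/3)/(20*sqrt(9790) + 1979)^(1/3))/280) + C3*exp(z*(-21 + 21*21^(1/3)/(20*sqrt(9790) + 1979)^(1/3) + 21^(2/3)*(20*sqrt(9790) + 1979)^(1/3))/140) - 35*z^2/6 - 175/18


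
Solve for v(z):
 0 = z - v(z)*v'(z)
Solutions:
 v(z) = -sqrt(C1 + z^2)
 v(z) = sqrt(C1 + z^2)


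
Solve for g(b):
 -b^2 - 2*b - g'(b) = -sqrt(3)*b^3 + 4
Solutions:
 g(b) = C1 + sqrt(3)*b^4/4 - b^3/3 - b^2 - 4*b


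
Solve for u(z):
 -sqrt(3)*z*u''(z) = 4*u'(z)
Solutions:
 u(z) = C1 + C2*z^(1 - 4*sqrt(3)/3)


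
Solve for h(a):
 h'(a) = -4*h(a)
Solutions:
 h(a) = C1*exp(-4*a)


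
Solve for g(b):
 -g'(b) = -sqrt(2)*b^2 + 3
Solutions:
 g(b) = C1 + sqrt(2)*b^3/3 - 3*b


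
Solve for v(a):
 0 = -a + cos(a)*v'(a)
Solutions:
 v(a) = C1 + Integral(a/cos(a), a)


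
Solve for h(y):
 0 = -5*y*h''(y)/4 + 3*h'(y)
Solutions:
 h(y) = C1 + C2*y^(17/5)


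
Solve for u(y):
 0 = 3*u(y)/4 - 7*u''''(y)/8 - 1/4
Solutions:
 u(y) = C1*exp(-6^(1/4)*7^(3/4)*y/7) + C2*exp(6^(1/4)*7^(3/4)*y/7) + C3*sin(6^(1/4)*7^(3/4)*y/7) + C4*cos(6^(1/4)*7^(3/4)*y/7) + 1/3


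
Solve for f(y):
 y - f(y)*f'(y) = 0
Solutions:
 f(y) = -sqrt(C1 + y^2)
 f(y) = sqrt(C1 + y^2)


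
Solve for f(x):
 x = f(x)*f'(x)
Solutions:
 f(x) = -sqrt(C1 + x^2)
 f(x) = sqrt(C1 + x^2)


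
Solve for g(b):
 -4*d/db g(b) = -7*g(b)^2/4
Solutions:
 g(b) = -16/(C1 + 7*b)


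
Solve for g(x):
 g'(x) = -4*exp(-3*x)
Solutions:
 g(x) = C1 + 4*exp(-3*x)/3


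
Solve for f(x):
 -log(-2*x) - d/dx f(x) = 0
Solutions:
 f(x) = C1 - x*log(-x) + x*(1 - log(2))


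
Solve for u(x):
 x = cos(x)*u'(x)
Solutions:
 u(x) = C1 + Integral(x/cos(x), x)


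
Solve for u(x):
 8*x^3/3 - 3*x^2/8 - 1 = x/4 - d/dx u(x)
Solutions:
 u(x) = C1 - 2*x^4/3 + x^3/8 + x^2/8 + x


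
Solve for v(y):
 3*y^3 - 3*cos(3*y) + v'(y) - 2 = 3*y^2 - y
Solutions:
 v(y) = C1 - 3*y^4/4 + y^3 - y^2/2 + 2*y + sin(3*y)


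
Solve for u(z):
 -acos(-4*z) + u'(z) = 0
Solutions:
 u(z) = C1 + z*acos(-4*z) + sqrt(1 - 16*z^2)/4


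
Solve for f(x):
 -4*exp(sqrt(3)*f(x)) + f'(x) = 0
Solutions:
 f(x) = sqrt(3)*(2*log(-1/(C1 + 4*x)) - log(3))/6


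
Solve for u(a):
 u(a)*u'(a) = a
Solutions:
 u(a) = -sqrt(C1 + a^2)
 u(a) = sqrt(C1 + a^2)


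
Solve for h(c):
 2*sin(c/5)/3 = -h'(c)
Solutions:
 h(c) = C1 + 10*cos(c/5)/3


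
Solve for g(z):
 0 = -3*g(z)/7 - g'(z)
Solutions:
 g(z) = C1*exp(-3*z/7)


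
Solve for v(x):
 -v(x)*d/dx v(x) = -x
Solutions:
 v(x) = -sqrt(C1 + x^2)
 v(x) = sqrt(C1 + x^2)


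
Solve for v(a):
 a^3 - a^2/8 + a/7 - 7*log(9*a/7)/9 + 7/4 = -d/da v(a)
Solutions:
 v(a) = C1 - a^4/4 + a^3/24 - a^2/14 + 7*a*log(a)/9 - 91*a/36 - 7*a*log(7)/9 + 14*a*log(3)/9


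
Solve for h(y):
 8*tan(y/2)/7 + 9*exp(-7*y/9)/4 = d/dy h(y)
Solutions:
 h(y) = C1 + 8*log(tan(y/2)^2 + 1)/7 - 81*exp(-7*y/9)/28


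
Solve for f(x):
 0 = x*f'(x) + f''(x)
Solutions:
 f(x) = C1 + C2*erf(sqrt(2)*x/2)


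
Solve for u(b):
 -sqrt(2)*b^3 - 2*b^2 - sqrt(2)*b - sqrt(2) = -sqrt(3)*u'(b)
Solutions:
 u(b) = C1 + sqrt(6)*b^4/12 + 2*sqrt(3)*b^3/9 + sqrt(6)*b^2/6 + sqrt(6)*b/3


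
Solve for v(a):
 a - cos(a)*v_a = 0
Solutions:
 v(a) = C1 + Integral(a/cos(a), a)


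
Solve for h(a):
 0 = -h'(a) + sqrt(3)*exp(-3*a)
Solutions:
 h(a) = C1 - sqrt(3)*exp(-3*a)/3


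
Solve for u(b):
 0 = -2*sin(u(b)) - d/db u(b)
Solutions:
 u(b) = -acos((-C1 - exp(4*b))/(C1 - exp(4*b))) + 2*pi
 u(b) = acos((-C1 - exp(4*b))/(C1 - exp(4*b)))


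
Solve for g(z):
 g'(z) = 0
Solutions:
 g(z) = C1


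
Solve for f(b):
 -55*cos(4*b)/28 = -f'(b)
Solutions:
 f(b) = C1 + 55*sin(4*b)/112


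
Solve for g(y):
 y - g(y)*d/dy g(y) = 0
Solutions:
 g(y) = -sqrt(C1 + y^2)
 g(y) = sqrt(C1 + y^2)


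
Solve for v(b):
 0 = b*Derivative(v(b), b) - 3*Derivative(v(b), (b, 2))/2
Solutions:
 v(b) = C1 + C2*erfi(sqrt(3)*b/3)


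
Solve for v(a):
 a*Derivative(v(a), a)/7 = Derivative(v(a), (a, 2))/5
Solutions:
 v(a) = C1 + C2*erfi(sqrt(70)*a/14)


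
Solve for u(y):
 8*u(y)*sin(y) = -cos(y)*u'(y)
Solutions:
 u(y) = C1*cos(y)^8


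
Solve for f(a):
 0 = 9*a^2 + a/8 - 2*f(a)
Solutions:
 f(a) = a*(72*a + 1)/16


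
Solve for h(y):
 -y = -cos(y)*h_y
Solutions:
 h(y) = C1 + Integral(y/cos(y), y)


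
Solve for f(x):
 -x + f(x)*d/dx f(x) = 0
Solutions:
 f(x) = -sqrt(C1 + x^2)
 f(x) = sqrt(C1 + x^2)


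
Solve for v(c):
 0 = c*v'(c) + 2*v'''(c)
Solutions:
 v(c) = C1 + Integral(C2*airyai(-2^(2/3)*c/2) + C3*airybi(-2^(2/3)*c/2), c)


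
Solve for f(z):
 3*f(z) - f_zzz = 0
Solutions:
 f(z) = C3*exp(3^(1/3)*z) + (C1*sin(3^(5/6)*z/2) + C2*cos(3^(5/6)*z/2))*exp(-3^(1/3)*z/2)


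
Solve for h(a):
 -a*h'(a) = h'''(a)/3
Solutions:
 h(a) = C1 + Integral(C2*airyai(-3^(1/3)*a) + C3*airybi(-3^(1/3)*a), a)


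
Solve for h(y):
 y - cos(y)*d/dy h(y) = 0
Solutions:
 h(y) = C1 + Integral(y/cos(y), y)


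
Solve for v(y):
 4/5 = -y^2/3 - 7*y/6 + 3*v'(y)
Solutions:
 v(y) = C1 + y^3/27 + 7*y^2/36 + 4*y/15


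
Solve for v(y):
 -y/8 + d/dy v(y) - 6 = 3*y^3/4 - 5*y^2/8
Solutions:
 v(y) = C1 + 3*y^4/16 - 5*y^3/24 + y^2/16 + 6*y


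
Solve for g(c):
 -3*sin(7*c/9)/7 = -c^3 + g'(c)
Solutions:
 g(c) = C1 + c^4/4 + 27*cos(7*c/9)/49


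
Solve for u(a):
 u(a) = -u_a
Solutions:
 u(a) = C1*exp(-a)


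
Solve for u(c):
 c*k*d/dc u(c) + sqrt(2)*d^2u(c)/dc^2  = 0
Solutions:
 u(c) = Piecewise((-2^(3/4)*sqrt(pi)*C1*erf(2^(1/4)*c*sqrt(k)/2)/(2*sqrt(k)) - C2, (k > 0) | (k < 0)), (-C1*c - C2, True))


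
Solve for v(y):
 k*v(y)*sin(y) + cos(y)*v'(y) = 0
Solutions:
 v(y) = C1*exp(k*log(cos(y)))


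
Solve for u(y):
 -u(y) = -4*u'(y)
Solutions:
 u(y) = C1*exp(y/4)


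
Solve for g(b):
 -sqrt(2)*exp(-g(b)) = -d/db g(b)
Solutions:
 g(b) = log(C1 + sqrt(2)*b)


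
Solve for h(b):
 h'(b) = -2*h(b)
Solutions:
 h(b) = C1*exp(-2*b)


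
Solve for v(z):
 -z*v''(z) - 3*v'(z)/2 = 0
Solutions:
 v(z) = C1 + C2/sqrt(z)


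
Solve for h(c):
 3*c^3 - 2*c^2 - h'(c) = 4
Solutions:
 h(c) = C1 + 3*c^4/4 - 2*c^3/3 - 4*c


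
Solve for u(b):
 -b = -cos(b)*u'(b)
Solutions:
 u(b) = C1 + Integral(b/cos(b), b)


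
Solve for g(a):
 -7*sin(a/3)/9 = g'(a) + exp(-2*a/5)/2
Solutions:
 g(a) = C1 + 7*cos(a/3)/3 + 5*exp(-2*a/5)/4


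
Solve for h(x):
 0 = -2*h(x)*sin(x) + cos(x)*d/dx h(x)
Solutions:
 h(x) = C1/cos(x)^2


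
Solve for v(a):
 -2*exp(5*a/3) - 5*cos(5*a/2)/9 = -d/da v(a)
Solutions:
 v(a) = C1 + 6*exp(5*a/3)/5 + 2*sin(5*a/2)/9


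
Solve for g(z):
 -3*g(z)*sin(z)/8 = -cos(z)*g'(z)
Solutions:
 g(z) = C1/cos(z)^(3/8)


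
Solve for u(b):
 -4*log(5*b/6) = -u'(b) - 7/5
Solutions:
 u(b) = C1 + 4*b*log(b) - 27*b/5 + b*log(625/1296)


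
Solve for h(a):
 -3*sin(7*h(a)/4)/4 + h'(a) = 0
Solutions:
 -3*a/4 + 2*log(cos(7*h(a)/4) - 1)/7 - 2*log(cos(7*h(a)/4) + 1)/7 = C1


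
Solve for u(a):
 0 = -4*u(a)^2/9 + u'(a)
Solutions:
 u(a) = -9/(C1 + 4*a)


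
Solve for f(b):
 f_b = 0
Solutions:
 f(b) = C1


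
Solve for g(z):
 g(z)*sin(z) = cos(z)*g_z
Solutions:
 g(z) = C1/cos(z)


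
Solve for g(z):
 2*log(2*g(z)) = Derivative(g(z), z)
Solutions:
 -Integral(1/(log(_y) + log(2)), (_y, g(z)))/2 = C1 - z


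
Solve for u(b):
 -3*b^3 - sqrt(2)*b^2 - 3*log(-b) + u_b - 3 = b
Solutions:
 u(b) = C1 + 3*b^4/4 + sqrt(2)*b^3/3 + b^2/2 + 3*b*log(-b)


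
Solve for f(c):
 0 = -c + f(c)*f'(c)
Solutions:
 f(c) = -sqrt(C1 + c^2)
 f(c) = sqrt(C1 + c^2)


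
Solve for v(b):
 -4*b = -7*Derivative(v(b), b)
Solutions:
 v(b) = C1 + 2*b^2/7


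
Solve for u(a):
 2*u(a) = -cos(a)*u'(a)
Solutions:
 u(a) = C1*(sin(a) - 1)/(sin(a) + 1)


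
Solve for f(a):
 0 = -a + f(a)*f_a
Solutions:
 f(a) = -sqrt(C1 + a^2)
 f(a) = sqrt(C1 + a^2)


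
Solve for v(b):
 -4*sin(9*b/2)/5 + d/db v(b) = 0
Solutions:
 v(b) = C1 - 8*cos(9*b/2)/45


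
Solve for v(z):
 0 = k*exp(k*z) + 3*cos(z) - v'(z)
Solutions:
 v(z) = C1 + exp(k*z) + 3*sin(z)


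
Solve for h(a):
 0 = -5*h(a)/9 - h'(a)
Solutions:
 h(a) = C1*exp(-5*a/9)


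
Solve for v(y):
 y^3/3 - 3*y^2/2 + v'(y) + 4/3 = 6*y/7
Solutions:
 v(y) = C1 - y^4/12 + y^3/2 + 3*y^2/7 - 4*y/3


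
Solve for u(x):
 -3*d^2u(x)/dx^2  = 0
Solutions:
 u(x) = C1 + C2*x


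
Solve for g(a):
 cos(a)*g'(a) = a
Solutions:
 g(a) = C1 + Integral(a/cos(a), a)


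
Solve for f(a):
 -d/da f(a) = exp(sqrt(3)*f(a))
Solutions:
 f(a) = sqrt(3)*(2*log(1/(C1 + a)) - log(3))/6


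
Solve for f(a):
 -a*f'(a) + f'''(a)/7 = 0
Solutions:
 f(a) = C1 + Integral(C2*airyai(7^(1/3)*a) + C3*airybi(7^(1/3)*a), a)


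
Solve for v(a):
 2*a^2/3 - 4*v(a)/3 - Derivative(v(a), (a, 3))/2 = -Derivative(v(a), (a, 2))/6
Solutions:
 v(a) = C1*exp(a*((18*sqrt(2910) + 971)^(-1/3) + 2 + (18*sqrt(2910) + 971)^(1/3))/18)*sin(sqrt(3)*a*(-(18*sqrt(2910) + 971)^(1/3) + (18*sqrt(2910) + 971)^(-1/3))/18) + C2*exp(a*((18*sqrt(2910) + 971)^(-1/3) + 2 + (18*sqrt(2910) + 971)^(1/3))/18)*cos(sqrt(3)*a*(-(18*sqrt(2910) + 971)^(1/3) + (18*sqrt(2910) + 971)^(-1/3))/18) + C3*exp(a*(-(18*sqrt(2910) + 971)^(1/3) - 1/(18*sqrt(2910) + 971)^(1/3) + 1)/9) + a^2/2 + 1/8


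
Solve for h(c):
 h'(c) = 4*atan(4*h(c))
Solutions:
 Integral(1/atan(4*_y), (_y, h(c))) = C1 + 4*c


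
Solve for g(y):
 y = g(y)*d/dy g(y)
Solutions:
 g(y) = -sqrt(C1 + y^2)
 g(y) = sqrt(C1 + y^2)


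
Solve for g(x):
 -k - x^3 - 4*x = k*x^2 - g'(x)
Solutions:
 g(x) = C1 + k*x^3/3 + k*x + x^4/4 + 2*x^2


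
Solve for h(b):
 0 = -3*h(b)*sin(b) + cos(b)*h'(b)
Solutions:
 h(b) = C1/cos(b)^3


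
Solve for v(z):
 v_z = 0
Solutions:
 v(z) = C1


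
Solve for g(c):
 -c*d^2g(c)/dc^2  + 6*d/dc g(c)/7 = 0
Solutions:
 g(c) = C1 + C2*c^(13/7)


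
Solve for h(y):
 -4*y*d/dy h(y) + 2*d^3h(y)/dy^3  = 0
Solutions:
 h(y) = C1 + Integral(C2*airyai(2^(1/3)*y) + C3*airybi(2^(1/3)*y), y)


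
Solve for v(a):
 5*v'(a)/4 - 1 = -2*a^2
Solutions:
 v(a) = C1 - 8*a^3/15 + 4*a/5


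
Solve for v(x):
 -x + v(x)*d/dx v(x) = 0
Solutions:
 v(x) = -sqrt(C1 + x^2)
 v(x) = sqrt(C1 + x^2)


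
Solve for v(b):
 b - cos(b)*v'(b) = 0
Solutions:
 v(b) = C1 + Integral(b/cos(b), b)


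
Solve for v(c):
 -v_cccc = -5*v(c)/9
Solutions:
 v(c) = C1*exp(-sqrt(3)*5^(1/4)*c/3) + C2*exp(sqrt(3)*5^(1/4)*c/3) + C3*sin(sqrt(3)*5^(1/4)*c/3) + C4*cos(sqrt(3)*5^(1/4)*c/3)


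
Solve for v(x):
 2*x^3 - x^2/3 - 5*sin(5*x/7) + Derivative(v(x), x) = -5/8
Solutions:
 v(x) = C1 - x^4/2 + x^3/9 - 5*x/8 - 7*cos(5*x/7)


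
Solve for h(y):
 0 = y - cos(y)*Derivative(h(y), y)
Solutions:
 h(y) = C1 + Integral(y/cos(y), y)


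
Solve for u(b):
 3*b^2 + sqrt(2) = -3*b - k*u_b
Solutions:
 u(b) = C1 - b^3/k - 3*b^2/(2*k) - sqrt(2)*b/k


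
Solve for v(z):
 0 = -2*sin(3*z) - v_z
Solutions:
 v(z) = C1 + 2*cos(3*z)/3


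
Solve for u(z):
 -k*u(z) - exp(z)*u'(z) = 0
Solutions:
 u(z) = C1*exp(k*exp(-z))


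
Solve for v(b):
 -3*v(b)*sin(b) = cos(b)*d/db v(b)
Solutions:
 v(b) = C1*cos(b)^3


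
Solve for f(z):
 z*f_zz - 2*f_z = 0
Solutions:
 f(z) = C1 + C2*z^3


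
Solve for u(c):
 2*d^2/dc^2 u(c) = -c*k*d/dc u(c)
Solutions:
 u(c) = Piecewise((-sqrt(pi)*C1*erf(c*sqrt(k)/2)/sqrt(k) - C2, (k > 0) | (k < 0)), (-C1*c - C2, True))


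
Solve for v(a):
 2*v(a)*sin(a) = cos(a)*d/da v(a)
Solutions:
 v(a) = C1/cos(a)^2


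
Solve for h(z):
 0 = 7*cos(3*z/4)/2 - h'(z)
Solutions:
 h(z) = C1 + 14*sin(3*z/4)/3


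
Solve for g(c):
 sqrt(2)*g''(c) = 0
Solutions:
 g(c) = C1 + C2*c


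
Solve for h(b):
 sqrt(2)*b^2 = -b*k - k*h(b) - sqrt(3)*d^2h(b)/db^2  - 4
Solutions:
 h(b) = C1*exp(-3^(3/4)*b*sqrt(-k)/3) + C2*exp(3^(3/4)*b*sqrt(-k)/3) - sqrt(2)*b^2/k - b - 4/k + 2*sqrt(6)/k^2


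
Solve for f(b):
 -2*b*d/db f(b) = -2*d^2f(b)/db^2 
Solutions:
 f(b) = C1 + C2*erfi(sqrt(2)*b/2)


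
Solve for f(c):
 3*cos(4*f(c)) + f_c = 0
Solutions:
 f(c) = -asin((C1 + exp(24*c))/(C1 - exp(24*c)))/4 + pi/4
 f(c) = asin((C1 + exp(24*c))/(C1 - exp(24*c)))/4


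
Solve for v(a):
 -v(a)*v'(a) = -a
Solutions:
 v(a) = -sqrt(C1 + a^2)
 v(a) = sqrt(C1 + a^2)


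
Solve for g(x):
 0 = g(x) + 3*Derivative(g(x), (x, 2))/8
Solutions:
 g(x) = C1*sin(2*sqrt(6)*x/3) + C2*cos(2*sqrt(6)*x/3)


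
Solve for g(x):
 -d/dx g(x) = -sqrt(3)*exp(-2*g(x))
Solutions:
 g(x) = log(-sqrt(C1 + 2*sqrt(3)*x))
 g(x) = log(C1 + 2*sqrt(3)*x)/2


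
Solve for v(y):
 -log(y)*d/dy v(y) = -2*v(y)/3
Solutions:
 v(y) = C1*exp(2*li(y)/3)


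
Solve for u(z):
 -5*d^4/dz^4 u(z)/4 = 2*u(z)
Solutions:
 u(z) = (C1*sin(2^(1/4)*5^(3/4)*z/5) + C2*cos(2^(1/4)*5^(3/4)*z/5))*exp(-2^(1/4)*5^(3/4)*z/5) + (C3*sin(2^(1/4)*5^(3/4)*z/5) + C4*cos(2^(1/4)*5^(3/4)*z/5))*exp(2^(1/4)*5^(3/4)*z/5)


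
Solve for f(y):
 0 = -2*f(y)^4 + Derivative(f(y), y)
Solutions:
 f(y) = (-1/(C1 + 6*y))^(1/3)
 f(y) = (-1/(C1 + 2*y))^(1/3)*(-3^(2/3) - 3*3^(1/6)*I)/6
 f(y) = (-1/(C1 + 2*y))^(1/3)*(-3^(2/3) + 3*3^(1/6)*I)/6


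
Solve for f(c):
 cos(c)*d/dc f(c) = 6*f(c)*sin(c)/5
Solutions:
 f(c) = C1/cos(c)^(6/5)


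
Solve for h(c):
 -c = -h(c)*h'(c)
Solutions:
 h(c) = -sqrt(C1 + c^2)
 h(c) = sqrt(C1 + c^2)


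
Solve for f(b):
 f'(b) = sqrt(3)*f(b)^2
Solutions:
 f(b) = -1/(C1 + sqrt(3)*b)


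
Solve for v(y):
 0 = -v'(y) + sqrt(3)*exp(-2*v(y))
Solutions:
 v(y) = log(-sqrt(C1 + 2*sqrt(3)*y))
 v(y) = log(C1 + 2*sqrt(3)*y)/2


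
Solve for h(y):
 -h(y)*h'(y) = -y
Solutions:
 h(y) = -sqrt(C1 + y^2)
 h(y) = sqrt(C1 + y^2)


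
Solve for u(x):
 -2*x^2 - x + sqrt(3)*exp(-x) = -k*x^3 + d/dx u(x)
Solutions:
 u(x) = C1 + k*x^4/4 - 2*x^3/3 - x^2/2 - sqrt(3)*exp(-x)


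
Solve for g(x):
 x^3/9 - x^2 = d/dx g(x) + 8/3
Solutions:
 g(x) = C1 + x^4/36 - x^3/3 - 8*x/3


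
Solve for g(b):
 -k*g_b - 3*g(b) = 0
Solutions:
 g(b) = C1*exp(-3*b/k)


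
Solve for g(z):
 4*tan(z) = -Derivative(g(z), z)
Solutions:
 g(z) = C1 + 4*log(cos(z))


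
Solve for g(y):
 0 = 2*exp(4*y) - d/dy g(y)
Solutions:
 g(y) = C1 + exp(4*y)/2


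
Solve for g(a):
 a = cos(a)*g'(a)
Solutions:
 g(a) = C1 + Integral(a/cos(a), a)


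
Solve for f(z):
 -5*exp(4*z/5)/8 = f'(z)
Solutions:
 f(z) = C1 - 25*exp(4*z/5)/32


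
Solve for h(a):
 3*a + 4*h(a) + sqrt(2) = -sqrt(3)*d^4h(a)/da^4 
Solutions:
 h(a) = -3*a/4 + (C1*sin(3^(7/8)*a/3) + C2*cos(3^(7/8)*a/3))*exp(-3^(7/8)*a/3) + (C3*sin(3^(7/8)*a/3) + C4*cos(3^(7/8)*a/3))*exp(3^(7/8)*a/3) - sqrt(2)/4


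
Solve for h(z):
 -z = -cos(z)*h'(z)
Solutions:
 h(z) = C1 + Integral(z/cos(z), z)


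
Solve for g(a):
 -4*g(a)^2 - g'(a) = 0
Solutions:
 g(a) = 1/(C1 + 4*a)


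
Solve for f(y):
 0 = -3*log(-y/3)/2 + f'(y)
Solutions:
 f(y) = C1 + 3*y*log(-y)/2 + 3*y*(-log(3) - 1)/2


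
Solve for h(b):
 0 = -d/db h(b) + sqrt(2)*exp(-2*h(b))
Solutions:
 h(b) = log(-sqrt(C1 + 2*sqrt(2)*b))
 h(b) = log(C1 + 2*sqrt(2)*b)/2


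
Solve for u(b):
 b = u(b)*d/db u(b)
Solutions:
 u(b) = -sqrt(C1 + b^2)
 u(b) = sqrt(C1 + b^2)


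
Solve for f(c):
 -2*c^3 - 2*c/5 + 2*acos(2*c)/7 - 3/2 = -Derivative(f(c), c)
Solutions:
 f(c) = C1 + c^4/2 + c^2/5 - 2*c*acos(2*c)/7 + 3*c/2 + sqrt(1 - 4*c^2)/7


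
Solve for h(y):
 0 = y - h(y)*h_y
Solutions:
 h(y) = -sqrt(C1 + y^2)
 h(y) = sqrt(C1 + y^2)


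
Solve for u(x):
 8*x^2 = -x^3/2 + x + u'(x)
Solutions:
 u(x) = C1 + x^4/8 + 8*x^3/3 - x^2/2


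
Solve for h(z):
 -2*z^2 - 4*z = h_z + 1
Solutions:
 h(z) = C1 - 2*z^3/3 - 2*z^2 - z


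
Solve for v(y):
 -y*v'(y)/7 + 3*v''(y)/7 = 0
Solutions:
 v(y) = C1 + C2*erfi(sqrt(6)*y/6)


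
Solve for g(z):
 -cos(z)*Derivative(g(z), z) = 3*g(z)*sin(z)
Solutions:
 g(z) = C1*cos(z)^3


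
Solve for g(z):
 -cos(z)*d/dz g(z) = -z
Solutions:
 g(z) = C1 + Integral(z/cos(z), z)


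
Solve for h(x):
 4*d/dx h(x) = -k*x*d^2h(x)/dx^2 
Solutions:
 h(x) = C1 + x^(((re(k) - 4)*re(k) + im(k)^2)/(re(k)^2 + im(k)^2))*(C2*sin(4*log(x)*Abs(im(k))/(re(k)^2 + im(k)^2)) + C3*cos(4*log(x)*im(k)/(re(k)^2 + im(k)^2)))


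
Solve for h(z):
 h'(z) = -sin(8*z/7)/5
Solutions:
 h(z) = C1 + 7*cos(8*z/7)/40


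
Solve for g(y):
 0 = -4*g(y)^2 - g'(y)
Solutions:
 g(y) = 1/(C1 + 4*y)


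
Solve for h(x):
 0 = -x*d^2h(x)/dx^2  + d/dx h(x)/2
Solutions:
 h(x) = C1 + C2*x^(3/2)


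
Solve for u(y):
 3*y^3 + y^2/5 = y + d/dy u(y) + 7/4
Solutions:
 u(y) = C1 + 3*y^4/4 + y^3/15 - y^2/2 - 7*y/4


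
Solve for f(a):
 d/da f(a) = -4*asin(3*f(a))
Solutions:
 Integral(1/asin(3*_y), (_y, f(a))) = C1 - 4*a


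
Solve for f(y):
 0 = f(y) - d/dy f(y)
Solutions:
 f(y) = C1*exp(y)


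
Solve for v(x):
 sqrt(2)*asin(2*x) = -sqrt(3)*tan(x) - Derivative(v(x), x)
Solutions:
 v(x) = C1 - sqrt(2)*(x*asin(2*x) + sqrt(1 - 4*x^2)/2) + sqrt(3)*log(cos(x))


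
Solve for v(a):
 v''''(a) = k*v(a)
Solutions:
 v(a) = C1*exp(-a*k^(1/4)) + C2*exp(a*k^(1/4)) + C3*exp(-I*a*k^(1/4)) + C4*exp(I*a*k^(1/4))


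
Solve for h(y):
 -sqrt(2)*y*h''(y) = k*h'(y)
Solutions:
 h(y) = C1 + y^(-sqrt(2)*re(k)/2 + 1)*(C2*sin(sqrt(2)*log(y)*Abs(im(k))/2) + C3*cos(sqrt(2)*log(y)*im(k)/2))


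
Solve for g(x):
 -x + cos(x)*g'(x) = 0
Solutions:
 g(x) = C1 + Integral(x/cos(x), x)


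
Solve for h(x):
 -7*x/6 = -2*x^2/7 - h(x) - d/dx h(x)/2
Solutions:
 h(x) = C1*exp(-2*x) - 2*x^2/7 + 61*x/42 - 61/84


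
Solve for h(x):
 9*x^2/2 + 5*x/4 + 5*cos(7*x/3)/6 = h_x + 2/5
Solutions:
 h(x) = C1 + 3*x^3/2 + 5*x^2/8 - 2*x/5 + 5*sin(7*x/3)/14


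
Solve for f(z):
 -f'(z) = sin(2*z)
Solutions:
 f(z) = C1 + cos(2*z)/2


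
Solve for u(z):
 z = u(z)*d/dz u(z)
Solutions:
 u(z) = -sqrt(C1 + z^2)
 u(z) = sqrt(C1 + z^2)


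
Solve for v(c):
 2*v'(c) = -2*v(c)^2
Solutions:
 v(c) = 1/(C1 + c)


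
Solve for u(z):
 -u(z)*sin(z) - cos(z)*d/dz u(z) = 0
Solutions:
 u(z) = C1*cos(z)


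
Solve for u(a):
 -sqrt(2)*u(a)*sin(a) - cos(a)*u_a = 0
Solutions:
 u(a) = C1*cos(a)^(sqrt(2))


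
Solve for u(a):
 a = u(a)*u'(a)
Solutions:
 u(a) = -sqrt(C1 + a^2)
 u(a) = sqrt(C1 + a^2)


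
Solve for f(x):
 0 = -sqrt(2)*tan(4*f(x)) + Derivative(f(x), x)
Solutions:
 f(x) = -asin(C1*exp(4*sqrt(2)*x))/4 + pi/4
 f(x) = asin(C1*exp(4*sqrt(2)*x))/4
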